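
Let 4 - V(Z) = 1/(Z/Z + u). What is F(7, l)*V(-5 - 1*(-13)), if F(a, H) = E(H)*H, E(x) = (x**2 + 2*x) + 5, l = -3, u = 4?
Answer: -456/5 ≈ -91.200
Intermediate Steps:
E(x) = 5 + x**2 + 2*x
F(a, H) = H*(5 + H**2 + 2*H) (F(a, H) = (5 + H**2 + 2*H)*H = H*(5 + H**2 + 2*H))
V(Z) = 19/5 (V(Z) = 4 - 1/(Z/Z + 4) = 4 - 1/(1 + 4) = 4 - 1/5 = 19/5)
F(7, l)*V(-5 - 1*(-13)) = -3*(5 + (-3)**2 + 2*(-3))*(19/5) = -3*(5 + 9 - 6)*(19/5) = -3*8*(19/5) = -24*19/5 = -456/5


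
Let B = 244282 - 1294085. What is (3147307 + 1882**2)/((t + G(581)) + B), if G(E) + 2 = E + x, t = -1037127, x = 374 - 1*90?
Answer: -6689231/2086067 ≈ -3.2066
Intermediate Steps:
x = 284 (x = 374 - 90 = 284)
G(E) = 282 + E (G(E) = -2 + (E + 284) = -2 + (284 + E) = 282 + E)
B = -1049803
(3147307 + 1882**2)/((t + G(581)) + B) = (3147307 + 1882**2)/((-1037127 + (282 + 581)) - 1049803) = (3147307 + 3541924)/((-1037127 + 863) - 1049803) = 6689231/(-1036264 - 1049803) = 6689231/(-2086067) = 6689231*(-1/2086067) = -6689231/2086067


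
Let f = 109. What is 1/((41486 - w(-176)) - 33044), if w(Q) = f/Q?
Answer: 176/1485901 ≈ 0.00011845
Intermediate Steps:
w(Q) = 109/Q
1/((41486 - w(-176)) - 33044) = 1/((41486 - 109/(-176)) - 33044) = 1/((41486 - 109*(-1)/176) - 33044) = 1/((41486 - 1*(-109/176)) - 33044) = 1/((41486 + 109/176) - 33044) = 1/(7301645/176 - 33044) = 1/(1485901/176) = 176/1485901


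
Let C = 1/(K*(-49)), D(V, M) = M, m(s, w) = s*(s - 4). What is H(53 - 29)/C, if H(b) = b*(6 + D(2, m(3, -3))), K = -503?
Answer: 1774584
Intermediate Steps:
m(s, w) = s*(-4 + s)
C = 1/24647 (C = 1/(-503*(-49)) = 1/24647 ≈ 4.0573e-5)
H(b) = 3*b (H(b) = b*(6 + 3*(-4 + 3)) = b*(6 + 3*(-1)) = b*(6 - 3) = b*3 = 3*b)
H(53 - 29)/C = (3*(53 - 29))/(1/24647) = (3*24)*24647 = 72*24647 = 1774584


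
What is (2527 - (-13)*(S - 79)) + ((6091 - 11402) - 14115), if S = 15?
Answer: -17731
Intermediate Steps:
(2527 - (-13)*(S - 79)) + ((6091 - 11402) - 14115) = (2527 - (-13)*(15 - 79)) + ((6091 - 11402) - 14115) = (2527 - (-13)*(-64)) + (-5311 - 14115) = (2527 - 1*832) - 19426 = (2527 - 832) - 19426 = 1695 - 19426 = -17731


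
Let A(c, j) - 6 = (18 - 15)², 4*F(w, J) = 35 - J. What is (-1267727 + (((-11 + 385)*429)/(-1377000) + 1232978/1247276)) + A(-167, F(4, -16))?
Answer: -5336501618918537/4209556500 ≈ -1.2677e+6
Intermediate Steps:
F(w, J) = 35/4 - J/4 (F(w, J) = (35 - J)/4 = 35/4 - J/4)
A(c, j) = 15 (A(c, j) = 6 + (18 - 15)² = 6 + 3² = 6 + 9 = 15)
(-1267727 + (((-11 + 385)*429)/(-1377000) + 1232978/1247276)) + A(-167, F(4, -16)) = (-1267727 + (((-11 + 385)*429)/(-1377000) + 1232978/1247276)) + 15 = (-1267727 + ((374*429)*(-1/1377000) + 1232978*(1/1247276))) + 15 = (-1267727 + (160446*(-1/1377000) + 616489/623638)) + 15 = (-1267727 + (-1573/13500 + 616489/623638)) + 15 = (-1267727 + 3670809463/4209556500) + 15 = -5336564762266037/4209556500 + 15 = -5336501618918537/4209556500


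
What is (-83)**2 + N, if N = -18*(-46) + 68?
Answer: 7785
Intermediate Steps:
N = 896 (N = 828 + 68 = 896)
(-83)**2 + N = (-83)**2 + 896 = 6889 + 896 = 7785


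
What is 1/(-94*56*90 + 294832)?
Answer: -1/178928 ≈ -5.5888e-6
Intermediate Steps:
1/(-94*56*90 + 294832) = 1/(-5264*90 + 294832) = 1/(-473760 + 294832) = 1/(-178928) = -1/178928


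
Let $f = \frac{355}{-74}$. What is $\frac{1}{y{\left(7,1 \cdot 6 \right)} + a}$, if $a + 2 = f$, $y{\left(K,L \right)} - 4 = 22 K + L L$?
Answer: $\frac{74}{13853} \approx 0.0053418$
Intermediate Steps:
$y{\left(K,L \right)} = 4 + L^{2} + 22 K$ ($y{\left(K,L \right)} = 4 + \left(22 K + L L\right) = 4 + \left(22 K + L^{2}\right) = 4 + \left(L^{2} + 22 K\right) = 4 + L^{2} + 22 K$)
$f = - \frac{355}{74}$ ($f = 355 \left(- \frac{1}{74}\right) = - \frac{355}{74} \approx -4.7973$)
$a = - \frac{503}{74}$ ($a = -2 - \frac{355}{74} = - \frac{503}{74} \approx -6.7973$)
$\frac{1}{y{\left(7,1 \cdot 6 \right)} + a} = \frac{1}{\left(4 + \left(1 \cdot 6\right)^{2} + 22 \cdot 7\right) - \frac{503}{74}} = \frac{1}{\left(4 + 6^{2} + 154\right) - \frac{503}{74}} = \frac{1}{\left(4 + 36 + 154\right) - \frac{503}{74}} = \frac{1}{194 - \frac{503}{74}} = \frac{1}{\frac{13853}{74}} = \frac{74}{13853}$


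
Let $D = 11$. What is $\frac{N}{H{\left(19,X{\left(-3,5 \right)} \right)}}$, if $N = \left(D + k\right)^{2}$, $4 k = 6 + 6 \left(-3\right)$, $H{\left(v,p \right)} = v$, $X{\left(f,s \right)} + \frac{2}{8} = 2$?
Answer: $\frac{64}{19} \approx 3.3684$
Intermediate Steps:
$X{\left(f,s \right)} = \frac{7}{4}$ ($X{\left(f,s \right)} = - \frac{1}{4} + 2 = \frac{7}{4}$)
$k = -3$ ($k = \frac{6 + 6 \left(-3\right)}{4} = \frac{6 - 18}{4} = \frac{1}{4} \left(-12\right) = -3$)
$N = 64$ ($N = \left(11 - 3\right)^{2} = 8^{2} = 64$)
$\frac{N}{H{\left(19,X{\left(-3,5 \right)} \right)}} = \frac{64}{19}$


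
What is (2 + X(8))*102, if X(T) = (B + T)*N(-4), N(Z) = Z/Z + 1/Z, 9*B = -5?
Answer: 1547/2 ≈ 773.50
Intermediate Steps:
B = -5/9 (B = (⅑)*(-5) = -5/9 ≈ -0.55556)
N(Z) = 1 + 1/Z
X(T) = -5/12 + 3*T/4 (X(T) = (-5/9 + T)*((1 - 4)/(-4)) = (-5/9 + T)*(-¼*(-3)) = (-5/9 + T)*(¾) = -5/12 + 3*T/4)
(2 + X(8))*102 = (2 + (-5/12 + (¾)*8))*102 = (2 + (-5/12 + 6))*102 = (2 + 67/12)*102 = (91/12)*102 = 1547/2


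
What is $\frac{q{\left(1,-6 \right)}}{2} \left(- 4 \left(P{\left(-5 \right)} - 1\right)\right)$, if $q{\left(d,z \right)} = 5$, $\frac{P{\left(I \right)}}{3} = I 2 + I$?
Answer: $460$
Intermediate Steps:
$P{\left(I \right)} = 9 I$ ($P{\left(I \right)} = 3 \left(I 2 + I\right) = 3 \left(2 I + I\right) = 3 \cdot 3 I = 9 I$)
$\frac{q{\left(1,-6 \right)}}{2} \left(- 4 \left(P{\left(-5 \right)} - 1\right)\right) = \frac{5}{2} \left(- 4 \left(9 \left(-5\right) - 1\right)\right) = 5 \cdot \frac{1}{2} \left(- 4 \left(-45 - 1\right)\right) = \frac{5 \left(\left(-4\right) \left(-46\right)\right)}{2} = \frac{5}{2} \cdot 184 = 460$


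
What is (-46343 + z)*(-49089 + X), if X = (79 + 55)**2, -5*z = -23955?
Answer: 1293638416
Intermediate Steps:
z = 4791 (z = -1/5*(-23955) = 4791)
X = 17956 (X = 134**2 = 17956)
(-46343 + z)*(-49089 + X) = (-46343 + 4791)*(-49089 + 17956) = -41552*(-31133) = 1293638416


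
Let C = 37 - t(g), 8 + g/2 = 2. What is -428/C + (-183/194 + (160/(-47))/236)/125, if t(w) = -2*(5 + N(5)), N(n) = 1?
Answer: -28806212731/3295017250 ≈ -8.7424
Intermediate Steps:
g = -12 (g = -16 + 2*2 = -16 + 4 = -12)
t(w) = -12 (t(w) = -2*(5 + 1) = -2*6 = -12)
C = 49 (C = 37 - 1*(-12) = 37 + 12 = 49)
-428/C + (-183/194 + (160/(-47))/236)/125 = -428/49 + (-183/194 + (160/(-47))/236)/125 = -428*1/49 + (-183*1/194 + (160*(-1/47))*(1/236))*(1/125) = -428/49 + (-183/194 - 160/47*1/236)*(1/125) = -428/49 + (-183/194 - 40/2773)*(1/125) = -428/49 - 515219/537962*1/125 = -428/49 - 515219/67245250 = -28806212731/3295017250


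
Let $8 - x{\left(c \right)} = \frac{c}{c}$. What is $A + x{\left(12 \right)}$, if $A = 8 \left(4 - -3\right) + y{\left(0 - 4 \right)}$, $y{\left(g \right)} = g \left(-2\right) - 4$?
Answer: $67$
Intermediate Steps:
$y{\left(g \right)} = -4 - 2 g$ ($y{\left(g \right)} = - 2 g - 4 = -4 - 2 g$)
$x{\left(c \right)} = 7$ ($x{\left(c \right)} = 8 - \frac{c}{c} = 8 - 1 = 7$)
$A = 60$ ($A = 8 \left(4 - -3\right) - \left(4 + 2 \left(0 - 4\right)\right) = 8 \left(4 + 3\right) - -4 = 8 \cdot 7 + \left(-4 + 8\right) = 56 + 4 = 60$)
$A + x{\left(12 \right)} = 60 + 7 = 67$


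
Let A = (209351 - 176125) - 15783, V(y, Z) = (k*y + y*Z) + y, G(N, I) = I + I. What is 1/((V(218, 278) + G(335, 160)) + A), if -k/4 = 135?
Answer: -1/39135 ≈ -2.5553e-5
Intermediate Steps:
k = -540 (k = -4*135 = -540)
G(N, I) = 2*I
V(y, Z) = -539*y + Z*y (V(y, Z) = (-540*y + y*Z) + y = (-540*y + Z*y) + y = -539*y + Z*y)
A = 17443 (A = 33226 - 15783 = 17443)
1/((V(218, 278) + G(335, 160)) + A) = 1/((218*(-539 + 278) + 2*160) + 17443) = 1/((218*(-261) + 320) + 17443) = 1/((-56898 + 320) + 17443) = 1/(-56578 + 17443) = 1/(-39135) = -1/39135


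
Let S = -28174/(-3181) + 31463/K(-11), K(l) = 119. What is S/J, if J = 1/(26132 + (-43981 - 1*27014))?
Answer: -38995563893/3181 ≈ -1.2259e+7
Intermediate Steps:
S = 103436509/378539 (S = -28174/(-3181) + 31463/119 = -28174*(-1/3181) + 31463*(1/119) = 28174/3181 + 31463/119 = 103436509/378539 ≈ 273.25)
J = -1/44863 (J = 1/(26132 + (-43981 - 27014)) = 1/(26132 - 70995) = 1/(-44863) = -1/44863 ≈ -2.2290e-5)
S/J = 103436509/(378539*(-1/44863)) = (103436509/378539)*(-44863) = -38995563893/3181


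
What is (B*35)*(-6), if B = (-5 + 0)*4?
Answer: 4200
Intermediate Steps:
B = -20 (B = -5*4 = -20)
(B*35)*(-6) = -20*35*(-6) = -700*(-6) = 4200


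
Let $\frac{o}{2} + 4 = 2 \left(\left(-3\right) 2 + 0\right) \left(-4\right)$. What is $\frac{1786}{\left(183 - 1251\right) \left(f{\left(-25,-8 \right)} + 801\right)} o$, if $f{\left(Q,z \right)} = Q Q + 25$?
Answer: $- \frac{39292}{387417} \approx -0.10142$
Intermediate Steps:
$f{\left(Q,z \right)} = 25 + Q^{2}$ ($f{\left(Q,z \right)} = Q^{2} + 25 = 25 + Q^{2}$)
$o = 88$ ($o = -8 + 2 \cdot 2 \left(\left(-3\right) 2 + 0\right) \left(-4\right) = -8 + 2 \cdot 2 \left(-6 + 0\right) \left(-4\right) = -8 + 2 \cdot 2 \left(-6\right) \left(-4\right) = -8 + 2 \left(\left(-12\right) \left(-4\right)\right) = -8 + 2 \cdot 48 = -8 + 96 = 88$)
$\frac{1786}{\left(183 - 1251\right) \left(f{\left(-25,-8 \right)} + 801\right)} o = \frac{1786}{\left(183 - 1251\right) \left(\left(25 + \left(-25\right)^{2}\right) + 801\right)} 88 = \frac{1786}{\left(-1068\right) \left(\left(25 + 625\right) + 801\right)} 88 = \frac{1786}{\left(-1068\right) \left(650 + 801\right)} 88 = \frac{1786}{\left(-1068\right) 1451} \cdot 88 = \frac{1786}{-1549668} \cdot 88 = 1786 \left(- \frac{1}{1549668}\right) 88 = \left(- \frac{893}{774834}\right) 88 = - \frac{39292}{387417}$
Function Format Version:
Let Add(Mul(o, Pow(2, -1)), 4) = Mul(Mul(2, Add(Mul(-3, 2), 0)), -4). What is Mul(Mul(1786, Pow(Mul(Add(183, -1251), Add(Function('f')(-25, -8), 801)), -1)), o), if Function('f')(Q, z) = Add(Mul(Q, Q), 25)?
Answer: Rational(-39292, 387417) ≈ -0.10142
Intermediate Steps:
Function('f')(Q, z) = Add(25, Pow(Q, 2)) (Function('f')(Q, z) = Add(Pow(Q, 2), 25) = Add(25, Pow(Q, 2)))
o = 88 (o = Add(-8, Mul(2, Mul(Mul(2, Add(Mul(-3, 2), 0)), -4))) = Add(-8, Mul(2, Mul(Mul(2, Add(-6, 0)), -4))) = Add(-8, Mul(2, Mul(Mul(2, -6), -4))) = Add(-8, Mul(2, Mul(-12, -4))) = Add(-8, Mul(2, 48)) = Add(-8, 96) = 88)
Mul(Mul(1786, Pow(Mul(Add(183, -1251), Add(Function('f')(-25, -8), 801)), -1)), o) = Mul(Mul(1786, Pow(Mul(Add(183, -1251), Add(Add(25, Pow(-25, 2)), 801)), -1)), 88) = Mul(Mul(1786, Pow(Mul(-1068, Add(Add(25, 625), 801)), -1)), 88) = Mul(Mul(1786, Pow(Mul(-1068, Add(650, 801)), -1)), 88) = Mul(Mul(1786, Pow(Mul(-1068, 1451), -1)), 88) = Mul(Mul(1786, Pow(-1549668, -1)), 88) = Mul(Mul(1786, Rational(-1, 1549668)), 88) = Mul(Rational(-893, 774834), 88) = Rational(-39292, 387417)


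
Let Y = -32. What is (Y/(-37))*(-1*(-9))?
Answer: 288/37 ≈ 7.7838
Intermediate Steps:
(Y/(-37))*(-1*(-9)) = (-32/(-37))*(-1*(-9)) = -1/37*(-32)*9 = (32/37)*9 = 288/37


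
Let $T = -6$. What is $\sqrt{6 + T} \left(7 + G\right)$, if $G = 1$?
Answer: $0$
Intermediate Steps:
$\sqrt{6 + T} \left(7 + G\right) = \sqrt{6 - 6} \left(7 + 1\right) = \sqrt{0} \cdot 8 = 0 \cdot 8 = 0$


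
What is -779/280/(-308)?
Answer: 779/86240 ≈ 0.0090329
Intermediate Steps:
-779/280/(-308) = -779*1/280*(-1/308) = -779/280*(-1/308) = 779/86240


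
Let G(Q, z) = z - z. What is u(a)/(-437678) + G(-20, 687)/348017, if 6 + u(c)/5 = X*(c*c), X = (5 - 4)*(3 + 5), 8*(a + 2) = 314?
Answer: -110945/875356 ≈ -0.12674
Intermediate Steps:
a = 149/4 (a = -2 + (⅛)*314 = -2 + 157/4 = 149/4 ≈ 37.250)
X = 8 (X = 1*8 = 8)
G(Q, z) = 0
u(c) = -30 + 40*c² (u(c) = -30 + 5*(8*(c*c)) = -30 + 5*(8*c²) = -30 + 40*c²)
u(a)/(-437678) + G(-20, 687)/348017 = (-30 + 40*(149/4)²)/(-437678) + 0/348017 = (-30 + 40*(22201/16))*(-1/437678) + 0*(1/348017) = (-30 + 111005/2)*(-1/437678) + 0 = (110945/2)*(-1/437678) + 0 = -110945/875356 + 0 = -110945/875356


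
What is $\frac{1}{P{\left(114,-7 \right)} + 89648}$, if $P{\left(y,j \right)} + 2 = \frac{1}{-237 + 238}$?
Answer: $\frac{1}{89647} \approx 1.1155 \cdot 10^{-5}$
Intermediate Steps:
$P{\left(y,j \right)} = -1$ ($P{\left(y,j \right)} = -2 + \frac{1}{-237 + 238} = -2 + 1^{-1} = -2 + 1 = -1$)
$\frac{1}{P{\left(114,-7 \right)} + 89648} = \frac{1}{-1 + 89648} = \frac{1}{89647}$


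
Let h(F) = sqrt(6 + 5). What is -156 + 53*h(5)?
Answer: -156 + 53*sqrt(11) ≈ 19.781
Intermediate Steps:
h(F) = sqrt(11)
-156 + 53*h(5) = -156 + 53*sqrt(11)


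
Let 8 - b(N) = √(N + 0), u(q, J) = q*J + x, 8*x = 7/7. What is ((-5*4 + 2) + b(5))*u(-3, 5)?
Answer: 595/4 + 119*√5/8 ≈ 182.01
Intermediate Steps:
x = ⅛ (x = (7/7)/8 = (7*(⅐))/8 = (⅛)*1 = ⅛ ≈ 0.12500)
u(q, J) = ⅛ + J*q (u(q, J) = q*J + ⅛ = J*q + ⅛ = ⅛ + J*q)
b(N) = 8 - √N (b(N) = 8 - √(N + 0) = 8 - √N)
((-5*4 + 2) + b(5))*u(-3, 5) = ((-5*4 + 2) + (8 - √5))*(⅛ + 5*(-3)) = ((-20 + 2) + (8 - √5))*(⅛ - 15) = (-18 + (8 - √5))*(-119/8) = (-10 - √5)*(-119/8) = 595/4 + 119*√5/8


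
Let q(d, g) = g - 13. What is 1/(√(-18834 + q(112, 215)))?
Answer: -I*√4658/9316 ≈ -0.0073261*I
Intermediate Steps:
q(d, g) = -13 + g
1/(√(-18834 + q(112, 215))) = 1/(√(-18834 + (-13 + 215))) = 1/(√(-18834 + 202)) = 1/(√(-18632)) = 1/(2*I*√4658) = -I*√4658/9316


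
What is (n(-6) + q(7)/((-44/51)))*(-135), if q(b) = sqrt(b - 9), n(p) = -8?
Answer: 1080 + 6885*I*sqrt(2)/44 ≈ 1080.0 + 221.29*I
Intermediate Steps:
q(b) = sqrt(-9 + b)
(n(-6) + q(7)/((-44/51)))*(-135) = (-8 + sqrt(-9 + 7)/((-44/51)))*(-135) = (-8 + sqrt(-2)/((-44*1/51)))*(-135) = (-8 + (I*sqrt(2))/(-44/51))*(-135) = (-8 + (I*sqrt(2))*(-51/44))*(-135) = (-8 - 51*I*sqrt(2)/44)*(-135) = 1080 + 6885*I*sqrt(2)/44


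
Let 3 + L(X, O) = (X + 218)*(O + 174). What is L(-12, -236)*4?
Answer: -51100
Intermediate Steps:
L(X, O) = -3 + (174 + O)*(218 + X) (L(X, O) = -3 + (X + 218)*(O + 174) = -3 + (218 + X)*(174 + O) = -3 + (174 + O)*(218 + X))
L(-12, -236)*4 = (37929 + 174*(-12) + 218*(-236) - 236*(-12))*4 = (37929 - 2088 - 51448 + 2832)*4 = -12775*4 = -51100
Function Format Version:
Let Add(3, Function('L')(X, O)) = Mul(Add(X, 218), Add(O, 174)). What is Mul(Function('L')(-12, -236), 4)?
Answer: -51100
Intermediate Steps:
Function('L')(X, O) = Add(-3, Mul(Add(174, O), Add(218, X))) (Function('L')(X, O) = Add(-3, Mul(Add(X, 218), Add(O, 174))) = Add(-3, Mul(Add(218, X), Add(174, O))) = Add(-3, Mul(Add(174, O), Add(218, X))))
Mul(Function('L')(-12, -236), 4) = Mul(Add(37929, Mul(174, -12), Mul(218, -236), Mul(-236, -12)), 4) = Mul(Add(37929, -2088, -51448, 2832), 4) = Mul(-12775, 4) = -51100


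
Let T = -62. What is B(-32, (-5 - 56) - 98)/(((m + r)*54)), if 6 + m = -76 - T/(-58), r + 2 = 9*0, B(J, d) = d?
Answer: 1537/44406 ≈ 0.034612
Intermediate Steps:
r = -2 (r = -2 + 9*0 = -2 + 0 = -2)
m = -2409/29 (m = -6 + (-76 - (-62)/(-58)) = -6 + (-76 - (-62)*(-1)/58) = -6 + (-76 - 1*31/29) = -6 + (-76 - 31/29) = -6 - 2235/29 = -2409/29 ≈ -83.069)
B(-32, (-5 - 56) - 98)/(((m + r)*54)) = ((-5 - 56) - 98)/(((-2409/29 - 2)*54)) = (-61 - 98)/((-2467/29*54)) = -159/(-133218/29) = -159*(-29/133218) = 1537/44406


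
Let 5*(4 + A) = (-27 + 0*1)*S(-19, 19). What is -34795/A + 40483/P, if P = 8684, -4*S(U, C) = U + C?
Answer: 18895107/2171 ≈ 8703.4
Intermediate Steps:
S(U, C) = -C/4 - U/4 (S(U, C) = -(U + C)/4 = -(C + U)/4 = -C/4 - U/4)
A = -4 (A = -4 + ((-27 + 0*1)*(-¼*19 - ¼*(-19)))/5 = -4 + ((-27 + 0)*(-19/4 + 19/4))/5 = -4 + (-27*0)/5 = -4 + (⅕)*0 = -4 + 0 = -4)
-34795/A + 40483/P = -34795/(-4) + 40483/8684 = -34795*(-¼) + 40483*(1/8684) = 34795/4 + 40483/8684 = 18895107/2171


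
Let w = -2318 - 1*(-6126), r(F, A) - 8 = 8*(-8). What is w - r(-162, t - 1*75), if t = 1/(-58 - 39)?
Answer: 3864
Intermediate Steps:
t = -1/97 (t = 1/(-97) = -1/97 ≈ -0.010309)
r(F, A) = -56 (r(F, A) = 8 + 8*(-8) = 8 - 64 = -56)
w = 3808 (w = -2318 + 6126 = 3808)
w - r(-162, t - 1*75) = 3808 - 1*(-56) = 3808 + 56 = 3864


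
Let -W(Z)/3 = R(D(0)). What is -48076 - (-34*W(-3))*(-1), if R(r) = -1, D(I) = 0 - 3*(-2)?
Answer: -48178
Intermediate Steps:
D(I) = 6 (D(I) = 0 + 6 = 6)
W(Z) = 3 (W(Z) = -3*(-1) = 3)
-48076 - (-34*W(-3))*(-1) = -48076 - (-34*3)*(-1) = -48076 - (-102)*(-1) = -48076 - 1*102 = -48076 - 102 = -48178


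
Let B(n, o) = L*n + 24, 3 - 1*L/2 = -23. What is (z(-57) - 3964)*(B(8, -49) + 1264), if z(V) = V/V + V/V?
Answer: -6751248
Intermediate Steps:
z(V) = 2 (z(V) = 1 + 1 = 2)
L = 52 (L = 6 - 2*(-23) = 6 + 46 = 52)
B(n, o) = 24 + 52*n (B(n, o) = 52*n + 24 = 24 + 52*n)
(z(-57) - 3964)*(B(8, -49) + 1264) = (2 - 3964)*((24 + 52*8) + 1264) = -3962*((24 + 416) + 1264) = -3962*(440 + 1264) = -3962*1704 = -6751248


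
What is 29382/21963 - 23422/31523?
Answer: 137263800/230779883 ≈ 0.59478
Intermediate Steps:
29382/21963 - 23422/31523 = 29382*(1/21963) - 23422*1/31523 = 9794/7321 - 23422/31523 = 137263800/230779883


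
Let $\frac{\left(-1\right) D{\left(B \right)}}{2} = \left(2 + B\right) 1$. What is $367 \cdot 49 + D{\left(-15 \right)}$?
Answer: $18009$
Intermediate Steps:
$D{\left(B \right)} = -4 - 2 B$ ($D{\left(B \right)} = - 2 \left(2 + B\right) 1 = - 2 \left(2 + B\right) = -4 - 2 B$)
$367 \cdot 49 + D{\left(-15 \right)} = 367 \cdot 49 - -26 = 17983 + \left(-4 + 30\right) = 17983 + 26 = 18009$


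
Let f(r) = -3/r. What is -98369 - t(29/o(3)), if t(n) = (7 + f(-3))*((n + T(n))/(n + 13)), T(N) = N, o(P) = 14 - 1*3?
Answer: -4229983/43 ≈ -98372.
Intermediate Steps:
o(P) = 11 (o(P) = 14 - 3 = 11)
t(n) = 16*n/(13 + n) (t(n) = (7 - 3/(-3))*((n + n)/(n + 13)) = (7 - 3*(-1/3))*((2*n)/(13 + n)) = (7 + 1)*(2*n/(13 + n)) = 8*(2*n/(13 + n)) = 16*n/(13 + n))
-98369 - t(29/o(3)) = -98369 - 16*29/11/(13 + 29/11) = -98369 - 16*29*(1/11)/(13 + 29*(1/11)) = -98369 - 16*29/(11*(13 + 29/11)) = -98369 - 16*29/(11*172/11) = -98369 - 16*29*11/(11*172) = -98369 - 1*116/43 = -98369 - 116/43 = -4229983/43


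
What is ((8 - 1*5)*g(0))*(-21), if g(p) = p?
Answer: 0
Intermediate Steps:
((8 - 1*5)*g(0))*(-21) = ((8 - 1*5)*0)*(-21) = ((8 - 5)*0)*(-21) = (3*0)*(-21) = 0*(-21) = 0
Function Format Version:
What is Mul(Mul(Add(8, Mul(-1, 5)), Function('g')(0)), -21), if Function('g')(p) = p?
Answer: 0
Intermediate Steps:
Mul(Mul(Add(8, Mul(-1, 5)), Function('g')(0)), -21) = Mul(Mul(Add(8, Mul(-1, 5)), 0), -21) = Mul(Mul(Add(8, -5), 0), -21) = Mul(Mul(3, 0), -21) = Mul(0, -21) = 0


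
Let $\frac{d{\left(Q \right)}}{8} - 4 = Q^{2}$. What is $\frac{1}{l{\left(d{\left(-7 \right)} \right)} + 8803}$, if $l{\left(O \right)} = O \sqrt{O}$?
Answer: $\frac{8803}{1267785} - \frac{848 \sqrt{106}}{1267785} \approx 5.7033 \cdot 10^{-5}$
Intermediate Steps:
$d{\left(Q \right)} = 32 + 8 Q^{2}$
$l{\left(O \right)} = O^{\frac{3}{2}}$
$\frac{1}{l{\left(d{\left(-7 \right)} \right)} + 8803} = \frac{1}{\left(32 + 8 \left(-7\right)^{2}\right)^{\frac{3}{2}} + 8803} = \frac{1}{\left(32 + 8 \cdot 49\right)^{\frac{3}{2}} + 8803} = \frac{1}{\left(32 + 392\right)^{\frac{3}{2}} + 8803} = \frac{1}{424^{\frac{3}{2}} + 8803} = \frac{1}{848 \sqrt{106} + 8803} = \frac{1}{8803 + 848 \sqrt{106}}$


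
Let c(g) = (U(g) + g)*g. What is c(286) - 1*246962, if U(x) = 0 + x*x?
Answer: 23228490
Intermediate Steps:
U(x) = x² (U(x) = 0 + x² = x²)
c(g) = g*(g + g²) (c(g) = (g² + g)*g = (g + g²)*g = g*(g + g²))
c(286) - 1*246962 = 286²*(1 + 286) - 1*246962 = 81796*287 - 246962 = 23475452 - 246962 = 23228490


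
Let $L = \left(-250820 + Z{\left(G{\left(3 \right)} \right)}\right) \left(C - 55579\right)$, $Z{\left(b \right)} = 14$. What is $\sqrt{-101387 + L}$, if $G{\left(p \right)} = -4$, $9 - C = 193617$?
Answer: $\sqrt{62497493335} \approx 2.5 \cdot 10^{5}$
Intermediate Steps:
$C = -193608$ ($C = 9 - 193617 = -193608$)
$L = 62497594722$ ($L = \left(-250820 + 14\right) \left(-193608 - 55579\right) = \left(-250806\right) \left(-249187\right) = 62497594722$)
$\sqrt{-101387 + L} = \sqrt{-101387 + 62497594722} = \sqrt{62497493335}$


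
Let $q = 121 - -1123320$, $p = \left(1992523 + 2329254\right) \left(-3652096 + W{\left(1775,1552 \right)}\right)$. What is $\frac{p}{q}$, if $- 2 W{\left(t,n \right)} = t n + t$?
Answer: $- \frac{43480391422959}{2246882} \approx -1.9351 \cdot 10^{7}$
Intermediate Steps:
$W{\left(t,n \right)} = - \frac{t}{2} - \frac{n t}{2}$ ($W{\left(t,n \right)} = - \frac{t n + t}{2} = - \frac{n t + t}{2} = - \frac{t + n t}{2} = - \frac{t}{2} - \frac{n t}{2}$)
$p = - \frac{43480391422959}{2}$ ($p = \left(1992523 + 2329254\right) \left(-3652096 - \frac{1775 \left(1 + 1552\right)}{2}\right) = 4321777 \left(-3652096 - \frac{1775}{2} \cdot 1553\right) = 4321777 \left(-3652096 - \frac{2756575}{2}\right) = 4321777 \left(- \frac{10060767}{2}\right) = - \frac{43480391422959}{2} \approx -2.174 \cdot 10^{13}$)
$q = 1123441$ ($q = 121 + 1123320 = 1123441$)
$\frac{p}{q} = - \frac{43480391422959}{2 \cdot 1123441} = \left(- \frac{43480391422959}{2}\right) \frac{1}{1123441} = - \frac{43480391422959}{2246882}$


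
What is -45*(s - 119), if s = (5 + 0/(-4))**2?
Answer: 4230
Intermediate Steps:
s = 25 (s = (5 + 0*(-1/4))**2 = (5 + 0)**2 = 5**2 = 25)
-45*(s - 119) = -45*(25 - 119) = -45*(-94) = 4230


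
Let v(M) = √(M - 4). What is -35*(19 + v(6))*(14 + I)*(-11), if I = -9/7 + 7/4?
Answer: 423225/4 + 22275*√2/4 ≈ 1.1368e+5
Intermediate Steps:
I = 13/28 (I = -9*⅐ + 7*(¼) = -9/7 + 7/4 = 13/28 ≈ 0.46429)
v(M) = √(-4 + M)
-35*(19 + v(6))*(14 + I)*(-11) = -35*(19 + √(-4 + 6))*(14 + 13/28)*(-11) = -35*(19 + √2)*405/28*(-11) = -35*(7695/28 + 405*√2/28)*(-11) = (-38475/4 - 2025*√2/4)*(-11) = 423225/4 + 22275*√2/4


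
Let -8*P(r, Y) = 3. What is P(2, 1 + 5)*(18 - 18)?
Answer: 0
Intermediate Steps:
P(r, Y) = -3/8 (P(r, Y) = -⅛*3 = -3/8)
P(2, 1 + 5)*(18 - 18) = -3*(18 - 18)/8 = -3/8*0 = 0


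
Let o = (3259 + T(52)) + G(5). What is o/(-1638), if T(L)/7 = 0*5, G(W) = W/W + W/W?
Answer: -1087/546 ≈ -1.9908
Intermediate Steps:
G(W) = 2 (G(W) = 1 + 1 = 2)
T(L) = 0 (T(L) = 7*(0*5) = 7*0 = 0)
o = 3261 (o = (3259 + 0) + 2 = 3259 + 2 = 3261)
o/(-1638) = 3261/(-1638) = 3261*(-1/1638) = -1087/546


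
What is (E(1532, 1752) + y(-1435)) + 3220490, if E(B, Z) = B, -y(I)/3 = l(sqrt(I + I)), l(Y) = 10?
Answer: 3221992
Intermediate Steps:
y(I) = -30 (y(I) = -3*10 = -30)
(E(1532, 1752) + y(-1435)) + 3220490 = (1532 - 30) + 3220490 = 1502 + 3220490 = 3221992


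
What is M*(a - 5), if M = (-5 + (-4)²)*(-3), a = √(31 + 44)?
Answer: 165 - 165*√3 ≈ -120.79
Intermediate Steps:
a = 5*√3 (a = √75 = 5*√3 ≈ 8.6602)
M = -33 (M = (-5 + 16)*(-3) = 11*(-3) = -33)
M*(a - 5) = -33*(5*√3 - 5) = -33*(-5 + 5*√3) = 165 - 165*√3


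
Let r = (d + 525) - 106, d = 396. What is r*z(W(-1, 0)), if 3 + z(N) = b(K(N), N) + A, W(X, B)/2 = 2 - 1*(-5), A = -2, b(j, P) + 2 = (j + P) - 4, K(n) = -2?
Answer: 815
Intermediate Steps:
b(j, P) = -6 + P + j (b(j, P) = -2 + ((j + P) - 4) = -2 + ((P + j) - 4) = -2 + (-4 + P + j) = -6 + P + j)
W(X, B) = 14 (W(X, B) = 2*(2 - 1*(-5)) = 2*(2 + 5) = 2*7 = 14)
z(N) = -13 + N (z(N) = -3 + ((-6 + N - 2) - 2) = -3 + ((-8 + N) - 2) = -3 + (-10 + N) = -13 + N)
r = 815 (r = (396 + 525) - 106 = 921 - 106 = 815)
r*z(W(-1, 0)) = 815*(-13 + 14) = 815*1 = 815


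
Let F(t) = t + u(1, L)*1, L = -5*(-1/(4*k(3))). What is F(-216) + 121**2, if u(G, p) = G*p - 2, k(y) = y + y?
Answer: 346157/24 ≈ 14423.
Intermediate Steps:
k(y) = 2*y
L = 5/24 (L = -5/((4*(2*3))*(-1)) = -5/((4*6)*(-1)) = -5/(24*(-1)) = -5/(-24) = -5*(-1/24) = 5/24 ≈ 0.20833)
u(G, p) = -2 + G*p
F(t) = -43/24 + t (F(t) = t + (-2 + 1*(5/24))*1 = t + (-2 + 5/24)*1 = t - 43/24*1 = t - 43/24 = -43/24 + t)
F(-216) + 121**2 = (-43/24 - 216) + 121**2 = -5227/24 + 14641 = 346157/24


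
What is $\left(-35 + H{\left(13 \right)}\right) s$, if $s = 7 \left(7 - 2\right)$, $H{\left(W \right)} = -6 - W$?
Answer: $-1890$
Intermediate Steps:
$s = 35$ ($s = 7 \cdot 5 = 35$)
$\left(-35 + H{\left(13 \right)}\right) s = \left(-35 - 19\right) 35 = \left(-54\right) 35 = -1890$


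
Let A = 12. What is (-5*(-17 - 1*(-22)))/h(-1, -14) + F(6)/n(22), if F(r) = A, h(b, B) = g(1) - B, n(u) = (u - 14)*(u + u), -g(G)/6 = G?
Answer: -34/11 ≈ -3.0909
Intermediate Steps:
g(G) = -6*G
n(u) = 2*u*(-14 + u) (n(u) = (-14 + u)*(2*u) = 2*u*(-14 + u))
h(b, B) = -6 - B (h(b, B) = -6*1 - B = -6 - B)
F(r) = 12
(-5*(-17 - 1*(-22)))/h(-1, -14) + F(6)/n(22) = (-5*(-17 - 1*(-22)))/(-6 - 1*(-14)) + 12/((2*22*(-14 + 22))) = (-5*(-17 + 22))/(-6 + 14) + 12/((2*22*8)) = -5*5/8 + 12/352 = -25*⅛ + 12*(1/352) = -25/8 + 3/88 = -34/11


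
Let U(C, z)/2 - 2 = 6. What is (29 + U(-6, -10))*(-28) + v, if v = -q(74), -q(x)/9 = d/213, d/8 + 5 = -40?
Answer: -90540/71 ≈ -1275.2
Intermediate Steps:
d = -360 (d = -40 + 8*(-40) = -40 - 320 = -360)
U(C, z) = 16 (U(C, z) = 4 + 2*6 = 4 + 12 = 16)
q(x) = 1080/71 (q(x) = -(-3240)/213 = -9*(-120/71) = 1080/71)
v = -1080/71 (v = -1*1080/71 = -1080/71 ≈ -15.211)
(29 + U(-6, -10))*(-28) + v = (29 + 16)*(-28) - 1080/71 = 45*(-28) - 1080/71 = -1260 - 1080/71 = -90540/71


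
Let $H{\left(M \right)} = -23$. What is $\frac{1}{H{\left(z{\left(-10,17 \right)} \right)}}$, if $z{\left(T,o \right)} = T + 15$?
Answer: $- \frac{1}{23} \approx -0.043478$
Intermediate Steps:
$z{\left(T,o \right)} = 15 + T$
$\frac{1}{H{\left(z{\left(-10,17 \right)} \right)}} = \frac{1}{-23} = - \frac{1}{23}$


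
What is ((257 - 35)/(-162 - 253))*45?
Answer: -1998/83 ≈ -24.072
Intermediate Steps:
((257 - 35)/(-162 - 253))*45 = (222/(-415))*45 = (222*(-1/415))*45 = -222/415*45 = -1998/83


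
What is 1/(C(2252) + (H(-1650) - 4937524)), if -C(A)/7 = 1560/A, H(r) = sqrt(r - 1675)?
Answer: -1565043581746/7727447835903224489 - 1584845*I*sqrt(133)/7727447835903224489 ≈ -2.0253e-7 - 2.3652e-12*I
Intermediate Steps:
H(r) = sqrt(-1675 + r)
C(A) = -10920/A
1/(C(2252) + (H(-1650) - 4937524)) = 1/(-10920/2252 + (sqrt(-1675 - 1650) - 4937524)) = 1/(-10920*1/2252 + (sqrt(-3325) - 4937524)) = 1/(-2730/563 + (5*I*sqrt(133) - 4937524)) = 1/(-2730/563 + (-4937524 + 5*I*sqrt(133))) = 1/(-2779828742/563 + 5*I*sqrt(133))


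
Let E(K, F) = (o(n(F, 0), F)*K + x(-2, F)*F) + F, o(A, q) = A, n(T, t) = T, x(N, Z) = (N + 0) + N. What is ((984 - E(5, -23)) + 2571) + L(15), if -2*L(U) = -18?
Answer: 3610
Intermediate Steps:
x(N, Z) = 2*N (x(N, Z) = N + N = 2*N)
L(U) = 9 (L(U) = -1/2*(-18) = 9)
E(K, F) = -3*F + F*K (E(K, F) = (F*K + (2*(-2))*F) + F = (F*K - 4*F) + F = (-4*F + F*K) + F = -3*F + F*K)
((984 - E(5, -23)) + 2571) + L(15) = ((984 - (-23)*(-3 + 5)) + 2571) + 9 = ((984 - (-23)*2) + 2571) + 9 = ((984 - 1*(-46)) + 2571) + 9 = ((984 + 46) + 2571) + 9 = (1030 + 2571) + 9 = 3601 + 9 = 3610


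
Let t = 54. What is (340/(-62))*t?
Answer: -9180/31 ≈ -296.13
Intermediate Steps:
(340/(-62))*t = (340/(-62))*54 = (340*(-1/62))*54 = -170/31*54 = -9180/31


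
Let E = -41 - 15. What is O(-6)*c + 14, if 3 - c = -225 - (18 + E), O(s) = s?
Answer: -1126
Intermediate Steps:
E = -56
c = 190 (c = 3 - (-225 - (18 - 56)) = 3 - (-225 - 1*(-38)) = 3 - (-225 + 38) = 3 - 1*(-187) = 3 + 187 = 190)
O(-6)*c + 14 = -6*190 + 14 = -1140 + 14 = -1126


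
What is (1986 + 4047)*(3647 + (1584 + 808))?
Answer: 36433287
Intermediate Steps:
(1986 + 4047)*(3647 + (1584 + 808)) = 6033*(3647 + 2392) = 6033*6039 = 36433287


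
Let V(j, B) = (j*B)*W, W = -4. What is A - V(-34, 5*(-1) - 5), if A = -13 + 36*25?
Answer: 2247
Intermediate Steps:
V(j, B) = -4*B*j (V(j, B) = (j*B)*(-4) = (B*j)*(-4) = -4*B*j)
A = 887 (A = -13 + 900 = 887)
A - V(-34, 5*(-1) - 5) = 887 - (-4)*(5*(-1) - 5)*(-34) = 887 - (-4)*(-5 - 5)*(-34) = 887 - (-4)*(-10)*(-34) = 887 - 1*(-1360) = 887 + 1360 = 2247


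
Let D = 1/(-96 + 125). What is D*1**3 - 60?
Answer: -1739/29 ≈ -59.966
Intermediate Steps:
D = 1/29 ≈ 0.034483
D*1**3 - 60 = (1/29)*1**3 - 60 = (1/29)*1 - 60 = 1/29 - 60 = -1739/29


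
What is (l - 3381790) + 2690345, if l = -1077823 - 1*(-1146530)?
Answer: -622738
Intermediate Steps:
l = 68707 (l = -1077823 + 1146530 = 68707)
(l - 3381790) + 2690345 = (68707 - 3381790) + 2690345 = -3313083 + 2690345 = -622738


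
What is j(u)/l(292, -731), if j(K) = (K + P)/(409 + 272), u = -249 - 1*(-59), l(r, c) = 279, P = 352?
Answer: 6/7037 ≈ 0.00085264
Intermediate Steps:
u = -190 (u = -249 + 59 = -190)
j(K) = 352/681 + K/681 (j(K) = (K + 352)/(409 + 272) = (352 + K)/681 = (352 + K)*(1/681) = 352/681 + K/681)
j(u)/l(292, -731) = (352/681 + (1/681)*(-190))/279 = (352/681 - 190/681)*(1/279) = (54/227)*(1/279) = 6/7037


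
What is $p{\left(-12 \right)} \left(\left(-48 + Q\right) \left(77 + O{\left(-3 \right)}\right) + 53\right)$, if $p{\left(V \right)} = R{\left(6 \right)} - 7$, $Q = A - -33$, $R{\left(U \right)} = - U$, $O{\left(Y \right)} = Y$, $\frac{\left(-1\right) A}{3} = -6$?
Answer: $-3575$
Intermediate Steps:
$A = 18$ ($A = \left(-3\right) \left(-6\right) = 18$)
$Q = 51$ ($Q = 18 - -33 = 18 + 33 = 51$)
$p{\left(V \right)} = -13$ ($p{\left(V \right)} = \left(-1\right) 6 - 7 = -6 - 7 = -13$)
$p{\left(-12 \right)} \left(\left(-48 + Q\right) \left(77 + O{\left(-3 \right)}\right) + 53\right) = - 13 \left(\left(-48 + 51\right) \left(77 - 3\right) + 53\right) = - 13 \left(3 \cdot 74 + 53\right) = - 13 \left(222 + 53\right) = \left(-13\right) 275 = -3575$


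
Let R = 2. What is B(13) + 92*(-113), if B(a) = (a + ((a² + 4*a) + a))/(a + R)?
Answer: -155693/15 ≈ -10380.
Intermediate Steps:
B(a) = (a² + 6*a)/(2 + a) (B(a) = (a + ((a² + 4*a) + a))/(a + 2) = (a + (a² + 5*a))/(2 + a) = (a² + 6*a)/(2 + a))
B(13) + 92*(-113) = 13*(6 + 13)/(2 + 13) + 92*(-113) = 13*19/15 - 10396 = 13*(1/15)*19 - 10396 = 247/15 - 10396 = -155693/15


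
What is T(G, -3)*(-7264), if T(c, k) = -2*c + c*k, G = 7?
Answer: 254240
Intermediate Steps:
T(G, -3)*(-7264) = (7*(-2 - 3))*(-7264) = (7*(-5))*(-7264) = -35*(-7264) = 254240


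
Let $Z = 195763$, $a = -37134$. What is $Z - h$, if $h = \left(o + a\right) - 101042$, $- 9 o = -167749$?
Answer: $\frac{2837702}{9} \approx 3.153 \cdot 10^{5}$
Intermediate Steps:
$o = \frac{167749}{9}$ ($o = \left(- \frac{1}{9}\right) \left(-167749\right) = \frac{167749}{9} \approx 18639.0$)
$h = - \frac{1075835}{9}$ ($h = \left(\frac{167749}{9} - 37134\right) - 101042 = - \frac{166457}{9} - 101042 = - \frac{1075835}{9} \approx -1.1954 \cdot 10^{5}$)
$Z - h = 195763 - - \frac{1075835}{9} = 195763 + \frac{1075835}{9} = \frac{2837702}{9}$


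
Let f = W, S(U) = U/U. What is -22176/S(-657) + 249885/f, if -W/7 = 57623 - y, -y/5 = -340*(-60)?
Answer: -24778847421/1117361 ≈ -22176.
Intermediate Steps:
S(U) = 1
y = -102000 (y = -(-1700)*(-60) = -5*20400 = -102000)
W = -1117361 (W = -7*(57623 - 1*(-102000)) = -7*(57623 + 102000) = -7*159623 = -1117361)
f = -1117361
-22176/S(-657) + 249885/f = -22176/1 + 249885/(-1117361) = -22176*1 + 249885*(-1/1117361) = -22176 - 249885/1117361 = -24778847421/1117361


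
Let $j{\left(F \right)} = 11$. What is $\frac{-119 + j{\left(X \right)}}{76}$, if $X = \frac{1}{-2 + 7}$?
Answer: $- \frac{27}{19} \approx -1.4211$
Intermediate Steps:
$X = \frac{1}{5} \approx 0.2$
$\frac{-119 + j{\left(X \right)}}{76} = \frac{-119 + 11}{76} = \frac{1}{76} \left(-108\right) = - \frac{27}{19}$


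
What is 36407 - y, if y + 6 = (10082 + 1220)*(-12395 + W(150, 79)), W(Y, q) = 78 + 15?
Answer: 139073617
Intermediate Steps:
W(Y, q) = 93
y = -139037210 (y = -6 + (10082 + 1220)*(-12395 + 93) = -6 + 11302*(-12302) = -6 - 139037204 = -139037210)
36407 - y = 36407 - 1*(-139037210) = 36407 + 139037210 = 139073617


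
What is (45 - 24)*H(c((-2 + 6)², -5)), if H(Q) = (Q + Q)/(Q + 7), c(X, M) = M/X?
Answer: -210/107 ≈ -1.9626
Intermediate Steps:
H(Q) = 2*Q/(7 + Q) (H(Q) = (2*Q)/(7 + Q) = 2*Q/(7 + Q))
(45 - 24)*H(c((-2 + 6)², -5)) = (45 - 24)*(2*(-5/(-2 + 6)²)/(7 - 5/(-2 + 6)²)) = 21*(2*(-5/(4²))/(7 - 5/(4²))) = 21*(2*(-5/16)/(7 - 5/16)) = 21*(2*(-5/16)/(107/16)) = 21*(2*(-5/16)*(16/107)) = 21*(-10/107) = -210/107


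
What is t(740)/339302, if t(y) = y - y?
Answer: 0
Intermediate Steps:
t(y) = 0
t(740)/339302 = 0/339302 = 0*(1/339302) = 0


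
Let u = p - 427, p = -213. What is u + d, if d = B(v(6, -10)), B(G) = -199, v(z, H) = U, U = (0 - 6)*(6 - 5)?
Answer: -839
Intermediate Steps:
U = -6 (U = -6*1 = -6)
v(z, H) = -6
d = -199
u = -640 (u = -213 - 427 = -640)
u + d = -640 - 199 = -839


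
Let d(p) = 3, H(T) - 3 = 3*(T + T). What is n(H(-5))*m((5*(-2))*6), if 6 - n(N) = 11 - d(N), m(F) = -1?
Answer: 2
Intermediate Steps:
H(T) = 3 + 6*T (H(T) = 3 + 3*(T + T) = 3 + 3*(2*T) = 3 + 6*T)
n(N) = -2 (n(N) = 6 - (11 - 1*3) = 6 - (11 - 3) = 6 - 1*8 = 6 - 8 = -2)
n(H(-5))*m((5*(-2))*6) = -2*(-1) = 2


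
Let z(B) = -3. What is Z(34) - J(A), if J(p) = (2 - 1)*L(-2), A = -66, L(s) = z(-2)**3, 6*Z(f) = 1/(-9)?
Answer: 1457/54 ≈ 26.981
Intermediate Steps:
Z(f) = -1/54 (Z(f) = (1/6)/(-9) = (1/6)*(-1/9) = -1/54)
L(s) = -27 (L(s) = (-3)**3 = -27)
J(p) = -27 (J(p) = (2 - 1)*(-27) = 1*(-27) = -27)
Z(34) - J(A) = -1/54 - 1*(-27) = -1/54 + 27 = 1457/54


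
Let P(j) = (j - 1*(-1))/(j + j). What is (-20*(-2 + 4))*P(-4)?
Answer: -15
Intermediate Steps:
P(j) = (1 + j)/(2*j) (P(j) = (j + 1)/((2*j)) = (1 + j)*(1/(2*j)) = (1 + j)/(2*j))
(-20*(-2 + 4))*P(-4) = (-20*(-2 + 4))*((1/2)*(1 - 4)/(-4)) = (-20*2)*((1/2)*(-1/4)*(-3)) = -40*3/8 = -15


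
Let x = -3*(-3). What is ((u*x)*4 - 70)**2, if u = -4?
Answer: 45796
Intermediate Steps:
x = 9
((u*x)*4 - 70)**2 = (-4*9*4 - 70)**2 = (-36*4 - 70)**2 = (-144 - 70)**2 = (-214)**2 = 45796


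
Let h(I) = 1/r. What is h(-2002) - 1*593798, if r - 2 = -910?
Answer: -539168585/908 ≈ -5.9380e+5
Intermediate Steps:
r = -908 (r = 2 - 910 = -908)
h(I) = -1/908 (h(I) = 1/(-908) = -1/908)
h(-2002) - 1*593798 = -1/908 - 1*593798 = -1/908 - 593798 = -539168585/908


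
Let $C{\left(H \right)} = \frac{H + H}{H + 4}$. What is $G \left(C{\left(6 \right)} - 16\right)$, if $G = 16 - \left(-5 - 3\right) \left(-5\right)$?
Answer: $\frac{1776}{5} \approx 355.2$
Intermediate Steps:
$C{\left(H \right)} = \frac{2 H}{4 + H}$
$G = -24$ ($G = 16 - \left(-8\right) \left(-5\right) = 16 - 40 = -24$)
$G \left(C{\left(6 \right)} - 16\right) = - 24 \left(2 \cdot 6 \frac{1}{4 + 6} - 16\right) = - 24 \left(2 \cdot 6 \cdot \frac{1}{10} - 16\right) = - 24 \left(\frac{6}{5} - 16\right) = \left(-24\right) \left(- \frac{74}{5}\right) = \frac{1776}{5}$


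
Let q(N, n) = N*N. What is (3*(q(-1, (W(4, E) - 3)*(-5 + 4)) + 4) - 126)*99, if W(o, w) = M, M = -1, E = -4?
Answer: -10989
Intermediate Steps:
W(o, w) = -1
q(N, n) = N**2
(3*(q(-1, (W(4, E) - 3)*(-5 + 4)) + 4) - 126)*99 = (3*((-1)**2 + 4) - 126)*99 = (3*(1 + 4) - 126)*99 = (3*5 - 126)*99 = (15 - 126)*99 = -111*99 = -10989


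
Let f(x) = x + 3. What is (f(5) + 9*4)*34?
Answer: 1496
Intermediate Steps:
f(x) = 3 + x
(f(5) + 9*4)*34 = ((3 + 5) + 9*4)*34 = (8 + 36)*34 = 44*34 = 1496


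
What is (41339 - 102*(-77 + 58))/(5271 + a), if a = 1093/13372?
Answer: 578700044/70484905 ≈ 8.2103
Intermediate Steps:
a = 1093/13372 (a = 1093*(1/13372) = 1093/13372 ≈ 0.081738)
(41339 - 102*(-77 + 58))/(5271 + a) = (41339 - 102*(-77 + 58))/(5271 + 1093/13372) = (41339 - 102*(-19))/(70484905/13372) = (41339 + 1938)*(13372/70484905) = 43277*(13372/70484905) = 578700044/70484905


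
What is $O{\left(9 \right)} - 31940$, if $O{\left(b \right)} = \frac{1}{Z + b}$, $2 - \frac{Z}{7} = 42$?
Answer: $- \frac{8655741}{271} \approx -31940.0$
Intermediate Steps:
$Z = -280$ ($Z = 14 - 294 = -280$)
$O{\left(b \right)} = \frac{1}{-280 + b}$
$O{\left(9 \right)} - 31940 = \frac{1}{-280 + 9} - 31940 = \frac{1}{-271} - 31940 = - \frac{1}{271} - 31940 = - \frac{8655741}{271}$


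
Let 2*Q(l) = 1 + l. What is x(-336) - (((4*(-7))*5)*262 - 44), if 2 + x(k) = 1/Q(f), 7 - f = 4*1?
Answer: 73445/2 ≈ 36723.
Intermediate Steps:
f = 3 (f = 7 - 4 = 3)
Q(l) = ½ + l/2 (Q(l) = (1 + l)/2 = ½ + l/2)
x(k) = -3/2 (x(k) = -2 + 1/(½ + (½)*3) = -2 + 1/(½ + 3/2) = -2 + 1/2 = -2 + ½ = -3/2)
x(-336) - (((4*(-7))*5)*262 - 44) = -3/2 - (((4*(-7))*5)*262 - 44) = -3/2 - (-28*5*262 - 44) = -3/2 - (-140*262 - 44) = -3/2 - (-36680 - 44) = -3/2 - 1*(-36724) = -3/2 + 36724 = 73445/2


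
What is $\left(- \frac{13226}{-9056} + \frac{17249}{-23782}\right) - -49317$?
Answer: $\frac{56497608329}{1145584} \approx 49318.0$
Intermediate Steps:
$\left(- \frac{13226}{-9056} + \frac{17249}{-23782}\right) - -49317 = \left(\left(-13226\right) \left(- \frac{1}{9056}\right) + 17249 \left(- \frac{1}{23782}\right)\right) + 49317 = \left(\frac{6613}{4528} - \frac{367}{506}\right) + 49317 = \frac{842201}{1145584} + 49317 = \frac{56497608329}{1145584}$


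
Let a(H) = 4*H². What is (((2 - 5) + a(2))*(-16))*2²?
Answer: -832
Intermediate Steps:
(((2 - 5) + a(2))*(-16))*2² = (((2 - 5) + 4*2²)*(-16))*2² = ((-3 + 4*4)*(-16))*4 = ((-3 + 16)*(-16))*4 = (13*(-16))*4 = -208*4 = -832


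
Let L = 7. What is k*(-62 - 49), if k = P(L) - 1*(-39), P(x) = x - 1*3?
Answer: -4773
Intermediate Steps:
P(x) = -3 + x (P(x) = x - 3 = -3 + x)
k = 43 (k = (-3 + 7) - 1*(-39) = 4 + 39 = 43)
k*(-62 - 49) = 43*(-62 - 49) = 43*(-111) = -4773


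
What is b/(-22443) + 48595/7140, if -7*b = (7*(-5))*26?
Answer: 72645959/10682868 ≈ 6.8002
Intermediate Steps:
b = 130 (b = -7*(-5)*26/7 = -(-5)*26 = -⅐*(-910) = 130)
b/(-22443) + 48595/7140 = 130/(-22443) + 48595/7140 = 130*(-1/22443) + 48595*(1/7140) = -130/22443 + 9719/1428 = 72645959/10682868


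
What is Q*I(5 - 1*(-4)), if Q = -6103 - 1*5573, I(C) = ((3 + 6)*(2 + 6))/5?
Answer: -840672/5 ≈ -1.6813e+5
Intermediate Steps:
I(C) = 72/5 (I(C) = (9*8)*(1/5) = 72*(1/5) = 72/5)
Q = -11676 (Q = -6103 - 5573 = -11676)
Q*I(5 - 1*(-4)) = -11676*72/5 = -840672/5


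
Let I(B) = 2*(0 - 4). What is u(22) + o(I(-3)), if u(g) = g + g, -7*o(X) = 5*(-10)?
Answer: 358/7 ≈ 51.143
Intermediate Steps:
I(B) = -8 (I(B) = 2*(-4) = -8)
o(X) = 50/7 (o(X) = -5*(-10)/7 = -1/7*(-50) = 50/7)
u(g) = 2*g
u(22) + o(I(-3)) = 2*22 + 50/7 = 44 + 50/7 = 358/7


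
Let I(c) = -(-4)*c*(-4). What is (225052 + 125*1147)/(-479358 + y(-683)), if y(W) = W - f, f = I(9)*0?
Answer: -368427/480041 ≈ -0.76749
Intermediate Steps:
I(c) = -16*c (I(c) = (4*c)*(-4) = -16*c)
f = 0 (f = -16*9*0 = -144*0 = 0)
y(W) = W (y(W) = W - 1*0 = W + 0 = W)
(225052 + 125*1147)/(-479358 + y(-683)) = (225052 + 125*1147)/(-479358 - 683) = (225052 + 143375)/(-480041) = 368427*(-1/480041) = -368427/480041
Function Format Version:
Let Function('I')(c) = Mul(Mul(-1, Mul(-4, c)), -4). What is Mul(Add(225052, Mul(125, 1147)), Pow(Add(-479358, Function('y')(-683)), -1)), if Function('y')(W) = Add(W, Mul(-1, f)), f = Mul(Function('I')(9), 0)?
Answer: Rational(-368427, 480041) ≈ -0.76749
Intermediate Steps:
Function('I')(c) = Mul(-16, c) (Function('I')(c) = Mul(Mul(4, c), -4) = Mul(-16, c))
f = 0 (f = Mul(Mul(-16, 9), 0) = Mul(-144, 0) = 0)
Function('y')(W) = W (Function('y')(W) = Add(W, Mul(-1, 0)) = Add(W, 0) = W)
Mul(Add(225052, Mul(125, 1147)), Pow(Add(-479358, Function('y')(-683)), -1)) = Mul(Add(225052, Mul(125, 1147)), Pow(Add(-479358, -683), -1)) = Mul(Add(225052, 143375), Pow(-480041, -1)) = Mul(368427, Rational(-1, 480041)) = Rational(-368427, 480041)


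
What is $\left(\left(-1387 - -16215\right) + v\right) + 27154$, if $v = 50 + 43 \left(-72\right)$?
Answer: $38936$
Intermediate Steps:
$v = -3046$ ($v = 50 - 3096 = -3046$)
$\left(\left(-1387 - -16215\right) + v\right) + 27154 = \left(\left(-1387 - -16215\right) - 3046\right) + 27154 = \left(\left(-1387 + 16215\right) - 3046\right) + 27154 = \left(14828 - 3046\right) + 27154 = 11782 + 27154 = 38936$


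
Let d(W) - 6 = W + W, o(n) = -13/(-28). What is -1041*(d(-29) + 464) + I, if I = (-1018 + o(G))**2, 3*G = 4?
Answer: 475485753/784 ≈ 6.0649e+5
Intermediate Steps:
G = 4/3 (G = (1/3)*4 = 4/3 ≈ 1.3333)
o(n) = 13/28 (o(n) = -13*(-1/28) = 13/28)
d(W) = 6 + 2*W (d(W) = 6 + (W + W) = 6 + 2*W)
I = 811737081/784 (I = (-1018 + 13/28)**2 = (-28491/28)**2 = 811737081/784 ≈ 1.0354e+6)
-1041*(d(-29) + 464) + I = -1041*((6 + 2*(-29)) + 464) + 811737081/784 = -1041*((6 - 58) + 464) + 811737081/784 = -1041*(-52 + 464) + 811737081/784 = -1041*412 + 811737081/784 = -428892 + 811737081/784 = 475485753/784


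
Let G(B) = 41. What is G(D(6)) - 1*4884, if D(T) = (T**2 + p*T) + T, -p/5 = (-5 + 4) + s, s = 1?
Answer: -4843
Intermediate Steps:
p = 0 (p = -5*((-5 + 4) + 1) = -5*(-1 + 1) = -5*0 = 0)
D(T) = T + T**2 (D(T) = (T**2 + 0*T) + T = (T**2 + 0) + T = T**2 + T = T + T**2)
G(D(6)) - 1*4884 = 41 - 1*4884 = 41 - 4884 = -4843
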